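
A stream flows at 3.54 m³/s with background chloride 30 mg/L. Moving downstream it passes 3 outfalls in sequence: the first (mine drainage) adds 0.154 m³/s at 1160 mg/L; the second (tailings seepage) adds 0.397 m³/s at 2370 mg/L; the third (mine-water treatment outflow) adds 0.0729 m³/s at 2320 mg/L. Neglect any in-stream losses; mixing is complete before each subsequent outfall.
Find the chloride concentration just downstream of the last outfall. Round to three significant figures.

335 mg/L

Below outfall 1: Q → 3.694 m³/s, C = (3.540·30.00 + 0.1540·1160)/3.694 = 77.11 mg/L.
Below outfall 2: Q → 4.091 m³/s, C = (3.694·77.11 + 0.3970·2370)/4.091 = 299.6 mg/L.
Below outfall 3: Q → 4.164 m³/s, C = (4.091·299.6 + 0.07290·2320)/4.164 = 335.0 mg/L.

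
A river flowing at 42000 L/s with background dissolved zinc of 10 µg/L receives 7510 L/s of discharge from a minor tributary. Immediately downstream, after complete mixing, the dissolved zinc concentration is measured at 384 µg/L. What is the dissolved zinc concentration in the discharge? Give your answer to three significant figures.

Mass balance: 42000·10.00 + 7510·Cₑ = 49510·384.0
→ Cₑ = (49510·384.0 − 42000·10.00) / 7510 = 2476 µg/L.

2480 µg/L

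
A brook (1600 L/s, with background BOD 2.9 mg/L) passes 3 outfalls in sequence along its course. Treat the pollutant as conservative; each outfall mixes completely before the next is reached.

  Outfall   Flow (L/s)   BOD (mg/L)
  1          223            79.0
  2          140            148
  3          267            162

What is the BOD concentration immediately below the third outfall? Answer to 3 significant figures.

38.7 mg/L

Below outfall 1: Q → 1823 L/s, C = (1600·2.900 + 223.0·79.00)/1823 = 12.21 mg/L.
Below outfall 2: Q → 1963 L/s, C = (1823·12.21 + 140.0·148.0)/1963 = 21.89 mg/L.
Below outfall 3: Q → 2230 L/s, C = (1963·21.89 + 267.0·162.0)/2230 = 38.67 mg/L.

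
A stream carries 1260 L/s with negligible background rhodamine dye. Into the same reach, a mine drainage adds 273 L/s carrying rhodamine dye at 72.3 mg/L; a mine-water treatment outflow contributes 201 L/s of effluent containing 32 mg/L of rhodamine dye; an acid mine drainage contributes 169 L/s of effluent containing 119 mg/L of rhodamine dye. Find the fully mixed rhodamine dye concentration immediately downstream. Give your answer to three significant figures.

Mass balance: C = (1260·0 + 273.0·72.30 + 201.0·32.00 + 169.0·119.0) / 1903 = 46280/1903 = 24.32 mg/L.

24.3 mg/L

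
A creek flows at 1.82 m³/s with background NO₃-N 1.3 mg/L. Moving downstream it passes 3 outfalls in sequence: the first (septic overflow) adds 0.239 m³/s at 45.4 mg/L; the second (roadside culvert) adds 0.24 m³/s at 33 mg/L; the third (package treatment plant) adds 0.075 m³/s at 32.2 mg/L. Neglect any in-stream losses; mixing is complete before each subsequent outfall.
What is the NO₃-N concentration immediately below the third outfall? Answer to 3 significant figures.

Below outfall 1: Q → 2.059 m³/s, C = (1.820·1.300 + 0.2390·45.40)/2.059 = 6.419 mg/L.
Below outfall 2: Q → 2.299 m³/s, C = (2.059·6.419 + 0.2400·33.00)/2.299 = 9.194 mg/L.
Below outfall 3: Q → 2.374 m³/s, C = (2.299·9.194 + 0.07500·32.20)/2.374 = 9.921 mg/L.

9.92 mg/L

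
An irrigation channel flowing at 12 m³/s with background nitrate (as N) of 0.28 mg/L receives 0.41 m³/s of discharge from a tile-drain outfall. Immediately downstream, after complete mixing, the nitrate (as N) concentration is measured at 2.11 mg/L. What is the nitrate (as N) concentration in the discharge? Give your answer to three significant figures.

55.7 mg/L

Mass balance: 12.00·0.2800 + 0.4100·Cₑ = 12.41·2.110
→ Cₑ = (12.41·2.110 − 12.00·0.2800) / 0.4100 = 55.67 mg/L.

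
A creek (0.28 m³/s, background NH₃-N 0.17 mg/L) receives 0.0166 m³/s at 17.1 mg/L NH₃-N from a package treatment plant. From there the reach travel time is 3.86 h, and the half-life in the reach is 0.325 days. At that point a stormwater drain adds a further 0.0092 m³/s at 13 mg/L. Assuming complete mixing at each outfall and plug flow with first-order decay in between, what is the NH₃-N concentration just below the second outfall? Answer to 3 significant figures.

Mixed concentration C = ΣQC/ΣQ = (0.2800·0.1700 + 0.01660·17.10) / 0.2966 = 0.3315/0.2966 = 1.118 mg/L; combined flow 0.2966 m³/s.
Half-life 0.325 d → k = ln 2 / 0.325 = 2.133 d⁻¹.
Decay over the reach: 1.118·exp(−kt) = 1.118·0.7096 = 0.7930 mg/L.
At the second outfall, C = (0.2966·0.7930 + 0.009200·13.00) / (0.2966 + 0.009200) = 1.160 mg/L.

1.16 mg/L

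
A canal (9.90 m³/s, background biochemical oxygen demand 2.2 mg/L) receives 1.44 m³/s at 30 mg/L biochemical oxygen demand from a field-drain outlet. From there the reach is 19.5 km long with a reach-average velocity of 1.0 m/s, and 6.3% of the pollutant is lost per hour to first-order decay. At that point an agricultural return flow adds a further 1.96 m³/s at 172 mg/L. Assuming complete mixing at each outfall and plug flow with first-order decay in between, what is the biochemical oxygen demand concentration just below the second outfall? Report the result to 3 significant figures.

Mass balance: C = (9.900·2.200 + 1.440·30.00) / 11.34 = 64.98/11.34 = 5.730 mg/L; combined flow 11.34 m³/s.
Travel time t = 19.5·1000 / 1.0 = 19500 s = 5.417 h.
6.3%/h lost → k = −ln(1 − 0.063) = 0.06507 h⁻¹.
Decay over the reach: 5.730·exp(−kt) = 5.730·0.7029 = 4.028 mg/L.
Second outfall: C = (11.34·4.028 + 1.960·172.0)/13.30 = 28.78 mg/L.

28.8 mg/L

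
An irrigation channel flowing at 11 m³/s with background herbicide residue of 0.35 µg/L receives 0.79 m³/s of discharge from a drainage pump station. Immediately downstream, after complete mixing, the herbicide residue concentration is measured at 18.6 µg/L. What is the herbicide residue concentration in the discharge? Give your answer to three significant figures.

Mass balance: 11.00·0.3500 + 0.7900·Cₑ = 11.79·18.60
→ Cₑ = (11.79·18.60 − 11.00·0.3500) / 0.7900 = 272.7 µg/L.

273 µg/L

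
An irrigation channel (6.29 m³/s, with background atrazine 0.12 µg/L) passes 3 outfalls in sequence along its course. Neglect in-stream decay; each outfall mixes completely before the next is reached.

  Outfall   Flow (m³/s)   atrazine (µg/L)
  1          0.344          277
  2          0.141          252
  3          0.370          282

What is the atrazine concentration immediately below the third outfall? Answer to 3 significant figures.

33.0 µg/L

Below outfall 1: Q → 6.634 m³/s, C = (6.290·0.1200 + 0.3440·277.0)/6.634 = 14.48 µg/L.
Below outfall 2: Q → 6.775 m³/s, C = (6.634·14.48 + 0.1410·252.0)/6.775 = 19.42 µg/L.
Below outfall 3: Q → 7.145 m³/s, C = (6.775·19.42 + 0.3700·282.0)/7.145 = 33.02 µg/L.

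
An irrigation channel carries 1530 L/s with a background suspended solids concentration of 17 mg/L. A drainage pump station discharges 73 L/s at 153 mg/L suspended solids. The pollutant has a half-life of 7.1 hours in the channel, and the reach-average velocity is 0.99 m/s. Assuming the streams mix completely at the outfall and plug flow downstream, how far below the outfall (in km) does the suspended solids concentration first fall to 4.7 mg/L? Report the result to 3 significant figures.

58.3 km

Mass balance: C = (1530·17.00 + 73.00·153.0) / 1603 = 37180/1603 = 23.19 mg/L.
Half-life 7.1 h → k = ln 2 / 7.1 = 0.09763 h⁻¹ = 2.343 d⁻¹.
Set 23.19·exp(−k·t) = 4.7 → t = ln(23.19/4.7)/k = 58860 s = 16.35 h.
Distance = v·t = 0.99·58860 = 58280 m = 58.28 km.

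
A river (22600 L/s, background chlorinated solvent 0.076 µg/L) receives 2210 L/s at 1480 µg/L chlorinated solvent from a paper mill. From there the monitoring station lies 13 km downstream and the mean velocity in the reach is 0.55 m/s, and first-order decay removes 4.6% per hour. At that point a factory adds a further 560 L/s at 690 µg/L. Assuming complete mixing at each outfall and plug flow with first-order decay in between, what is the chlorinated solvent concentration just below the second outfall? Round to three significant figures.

Mass balance: C = (22600·0.07600 + 2210·1480) / 24810 = 3273000/24810 = 131.9 µg/L; combined flow 24810 L/s.
Travel time t = 13·1000 / 0.55 = 23640 s = 6.566 h.
4.6%/h lost → k = −ln(1 − 0.046) = 0.04709 h⁻¹.
Applying C = C₀e^(−kt): 131.9 × 0.7340 = 96.82 µg/L.
Second outfall: C = (24810·96.82 + 560.0·690.0)/25370 = 109.9 µg/L.

110 µg/L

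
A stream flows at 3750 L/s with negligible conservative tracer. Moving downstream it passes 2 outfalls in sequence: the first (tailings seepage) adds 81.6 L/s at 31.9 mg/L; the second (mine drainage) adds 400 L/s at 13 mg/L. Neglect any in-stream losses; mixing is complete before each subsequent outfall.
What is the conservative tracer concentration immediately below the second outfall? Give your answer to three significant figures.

Outfall 1: combined Q = 3832 L/s; C = (3750·0 + 81.60·31.90)/3832 = 0.6794 mg/L.
Outfall 2: combined Q = 4232 L/s; C = (3832·0.6794 + 400.0·13.00)/4232 = 1.844 mg/L.

1.84 mg/L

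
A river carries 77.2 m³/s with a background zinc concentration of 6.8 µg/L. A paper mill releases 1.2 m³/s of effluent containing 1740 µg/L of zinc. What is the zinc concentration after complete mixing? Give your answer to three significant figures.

After mixing, C = (77.20·6.800 + 1.200·1740) / 78.40 = 2613/78.40 = 33.33 µg/L.

33.3 µg/L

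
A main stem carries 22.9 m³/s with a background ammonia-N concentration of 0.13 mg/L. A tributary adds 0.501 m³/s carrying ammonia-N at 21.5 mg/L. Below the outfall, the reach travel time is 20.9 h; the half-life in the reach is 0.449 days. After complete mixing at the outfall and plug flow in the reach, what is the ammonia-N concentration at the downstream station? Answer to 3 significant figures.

After mixing, C = (22.90·0.1300 + 0.5010·21.50) / 23.40 = 13.75/23.40 = 0.5875 mg/L.
Half-life 0.449 d → k = ln 2 / 0.449 = 1.544 d⁻¹.
First-order decay: C = 0.5875·exp(−k·t) = 0.5875·0.2607 = 0.1532 mg/L.

0.153 mg/L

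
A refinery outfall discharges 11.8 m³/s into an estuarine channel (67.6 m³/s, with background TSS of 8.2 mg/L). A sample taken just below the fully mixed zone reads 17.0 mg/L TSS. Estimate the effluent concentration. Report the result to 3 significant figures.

67.4 mg/L

Mass balance: 67.60·8.200 + 11.80·Cₑ = 79.40·17.00
→ Cₑ = (79.40·17.00 − 67.60·8.200) / 11.80 = 67.41 mg/L.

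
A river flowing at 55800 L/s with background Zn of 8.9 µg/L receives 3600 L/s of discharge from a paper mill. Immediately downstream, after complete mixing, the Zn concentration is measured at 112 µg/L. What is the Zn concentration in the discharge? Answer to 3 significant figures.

1710 µg/L

Mass balance: 55800·8.900 + 3600·Cₑ = 59400·112.0
→ Cₑ = (59400·112.0 − 55800·8.900) / 3600 = 1710 µg/L.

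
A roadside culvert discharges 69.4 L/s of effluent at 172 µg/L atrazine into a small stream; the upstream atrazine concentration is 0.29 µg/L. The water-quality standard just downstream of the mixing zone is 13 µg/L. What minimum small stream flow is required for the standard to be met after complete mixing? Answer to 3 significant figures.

Set C_mix = 13: (Q·0.2900 + 69.40·172.0) / (Q + 69.40) = 13
→ Q = 69.40·(172.0 − 13)/(13 − 0.2900) = 868.2 L/s.

868 L/s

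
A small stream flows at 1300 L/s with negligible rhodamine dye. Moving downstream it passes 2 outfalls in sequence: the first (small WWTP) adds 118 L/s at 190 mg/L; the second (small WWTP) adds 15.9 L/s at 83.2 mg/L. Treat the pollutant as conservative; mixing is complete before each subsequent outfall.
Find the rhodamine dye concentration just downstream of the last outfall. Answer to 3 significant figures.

Outfall 1: combined Q = 1418 L/s; C = (1300·0 + 118.0·190.0)/1418 = 15.81 mg/L.
Outfall 2: combined Q = 1434 L/s; C = (1418·15.81 + 15.90·83.20)/1434 = 16.56 mg/L.

16.6 mg/L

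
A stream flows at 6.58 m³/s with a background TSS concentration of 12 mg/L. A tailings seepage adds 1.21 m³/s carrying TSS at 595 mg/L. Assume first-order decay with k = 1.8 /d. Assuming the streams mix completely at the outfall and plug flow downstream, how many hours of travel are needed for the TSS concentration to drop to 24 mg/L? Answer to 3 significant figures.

Flow-weighted average: C = (6.580·12.00 + 1.210·595.0) / 7.790 = 798.9/7.790 = 102.6 mg/L.
102.6·exp(−k·t) = 24 → t = ln(102.6/24)/k = 69710 s = 19.36 h.

19.4 h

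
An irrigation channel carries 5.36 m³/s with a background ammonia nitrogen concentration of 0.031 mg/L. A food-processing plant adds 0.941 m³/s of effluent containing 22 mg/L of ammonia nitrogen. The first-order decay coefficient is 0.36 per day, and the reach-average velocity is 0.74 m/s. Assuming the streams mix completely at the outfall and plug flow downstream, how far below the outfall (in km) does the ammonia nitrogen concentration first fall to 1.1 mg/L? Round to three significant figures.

196 km

Flow-weighted average: C = (5.360·0.03100 + 0.9410·22.00) / 6.301 = 20.87/6.301 = 3.312 mg/L.
Set 3.312·exp(−k·t) = 1.1 → t = ln(3.312/1.1)/k = 264500 s = 73.48 h.
Distance = v·t = 0.74·264500 = 195800 m = 195.8 km.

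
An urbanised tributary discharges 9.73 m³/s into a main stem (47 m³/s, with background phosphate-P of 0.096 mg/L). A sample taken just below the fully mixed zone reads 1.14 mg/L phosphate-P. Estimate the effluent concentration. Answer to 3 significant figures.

Mass balance: 47.00·0.09600 + 9.730·Cₑ = 56.73·1.140
→ Cₑ = (56.73·1.140 − 47.00·0.09600) / 9.730 = 6.183 mg/L.

6.18 mg/L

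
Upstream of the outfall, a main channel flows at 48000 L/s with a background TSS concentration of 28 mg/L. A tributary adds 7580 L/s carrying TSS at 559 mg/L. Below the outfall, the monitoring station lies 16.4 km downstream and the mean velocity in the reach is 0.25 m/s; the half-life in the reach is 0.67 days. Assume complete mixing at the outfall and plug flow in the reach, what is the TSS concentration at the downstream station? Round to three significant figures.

Conservation of mass: C = (48000·28.00 + 7580·559.0) / 55580 = 5581000/55580 = 100.4 mg/L.
Travel time t = 16.4·1000 / 0.25 = 65600 s = 18.22 h.
Half-life 0.67 d → k = ln 2 / 0.67 = 1.035 d⁻¹.
First-order decay: C = 100.4·exp(−k·t) = 100.4·0.4559 = 45.78 mg/L.

45.8 mg/L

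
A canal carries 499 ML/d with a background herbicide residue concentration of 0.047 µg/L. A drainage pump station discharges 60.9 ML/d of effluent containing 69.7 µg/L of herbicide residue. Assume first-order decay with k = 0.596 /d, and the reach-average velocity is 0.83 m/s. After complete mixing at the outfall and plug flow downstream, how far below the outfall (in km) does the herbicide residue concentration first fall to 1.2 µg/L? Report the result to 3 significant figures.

222 km

Conservation of mass: C = (499.0·0.04700 + 60.90·69.70) / 559.9 = 4268/559.9 = 7.623 µg/L.
Set 7.623·exp(−k·t) = 1.2 → t = ln(7.623/1.2)/k = 268000 s = 74.45 h.
Distance = v·t = 0.83·268000 = 222500 m = 222.5 km.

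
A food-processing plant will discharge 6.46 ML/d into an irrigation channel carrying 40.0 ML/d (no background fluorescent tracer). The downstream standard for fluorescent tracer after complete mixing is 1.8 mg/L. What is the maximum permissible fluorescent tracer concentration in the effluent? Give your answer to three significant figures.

At the limit, (Qr·Cr + Qe·Cₑ)/(Qr + Qe) = 1.8:
Cₑ = (46.46·1.8 − 40.00·0) / 6.460 = 12.95 mg/L.

12.9 mg/L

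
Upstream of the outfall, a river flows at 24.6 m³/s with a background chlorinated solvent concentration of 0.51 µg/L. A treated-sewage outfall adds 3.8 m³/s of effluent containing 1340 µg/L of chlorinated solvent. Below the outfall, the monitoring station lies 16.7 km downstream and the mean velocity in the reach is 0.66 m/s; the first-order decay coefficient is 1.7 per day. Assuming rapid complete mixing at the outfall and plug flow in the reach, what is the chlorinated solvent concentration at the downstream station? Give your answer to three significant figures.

Mixed concentration C = ΣQC/ΣQ = (24.60·0.5100 + 3.800·1340) / 28.40 = 5105/28.40 = 179.7 µg/L.
Travel time t = 16.7·1000 / 0.66 = 25300 s = 7.029 h.
First-order decay: C = 179.7·exp(−k·t) = 179.7·0.6078 = 109.2 µg/L.

109 µg/L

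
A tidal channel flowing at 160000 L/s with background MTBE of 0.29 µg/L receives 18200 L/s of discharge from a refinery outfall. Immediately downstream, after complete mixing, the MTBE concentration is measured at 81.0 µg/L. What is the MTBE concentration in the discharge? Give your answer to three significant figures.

Mass balance: 160000·0.2900 + 18200·Cₑ = 178200·81.00
→ Cₑ = (178200·81.00 − 160000·0.2900) / 18200 = 790.5 µg/L.

791 µg/L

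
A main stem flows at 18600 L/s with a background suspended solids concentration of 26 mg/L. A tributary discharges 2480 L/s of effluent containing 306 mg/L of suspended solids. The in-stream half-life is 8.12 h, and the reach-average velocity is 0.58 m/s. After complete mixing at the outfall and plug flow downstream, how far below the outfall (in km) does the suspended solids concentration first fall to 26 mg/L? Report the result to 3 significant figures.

20.0 km

Mixed concentration C = ΣQC/ΣQ = (18600·26.00 + 2480·306.0) / 21080 = 1242000/21080 = 58.94 mg/L.
Half-life 8.12 h → k = ln 2 / 8.12 = 0.08536 h⁻¹ = 2.049 d⁻¹.
Set 58.94·exp(−k·t) = 26 → t = ln(58.94/26)/k = 34520 s = 9.588 h.
Distance = v·t = 0.58·34520 = 20020 m = 20.02 km.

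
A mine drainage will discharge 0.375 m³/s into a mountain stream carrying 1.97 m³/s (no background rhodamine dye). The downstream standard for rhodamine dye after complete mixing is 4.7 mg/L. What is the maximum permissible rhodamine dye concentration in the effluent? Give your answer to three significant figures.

29.4 mg/L

At the limit, (Qr·Cr + Qe·Cₑ)/(Qr + Qe) = 4.7:
Cₑ = (2.345·4.7 − 1.970·0) / 0.3750 = 29.39 mg/L.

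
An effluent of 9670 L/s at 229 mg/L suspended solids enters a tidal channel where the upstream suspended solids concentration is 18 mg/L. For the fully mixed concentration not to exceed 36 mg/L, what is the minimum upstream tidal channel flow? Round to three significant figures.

Set C_mix = 36: (Q·18.00 + 9670·229.0) / (Q + 9670) = 36
→ Q = 9670·(229.0 − 36)/(36 − 18.00) = 103700 L/s.

104000 L/s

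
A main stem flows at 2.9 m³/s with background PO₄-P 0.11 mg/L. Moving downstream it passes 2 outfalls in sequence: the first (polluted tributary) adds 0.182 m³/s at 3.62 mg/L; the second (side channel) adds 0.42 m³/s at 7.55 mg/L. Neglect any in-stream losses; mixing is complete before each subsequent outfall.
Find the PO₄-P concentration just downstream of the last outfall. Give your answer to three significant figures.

After outfall 1: Q = 2.900 + 0.1820 = 3.082 m³/s; C = (2.900·0.1100 + 0.1820·3.620)/3.082 = 0.3173 mg/L.
After outfall 2: Q = 3.082 + 0.4200 = 3.502 m³/s; C = (3.082·0.3173 + 0.4200·7.550)/3.502 = 1.185 mg/L.

1.18 mg/L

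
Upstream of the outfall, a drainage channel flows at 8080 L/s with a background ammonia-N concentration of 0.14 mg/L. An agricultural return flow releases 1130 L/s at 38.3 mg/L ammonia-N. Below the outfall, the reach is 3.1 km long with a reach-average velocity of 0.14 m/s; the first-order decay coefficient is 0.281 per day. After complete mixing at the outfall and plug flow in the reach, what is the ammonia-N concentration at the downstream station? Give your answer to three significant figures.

Mixed concentration C = ΣQC/ΣQ = (8080·0.1400 + 1130·38.30) / 9210 = 44410/9210 = 4.822 mg/L.
Travel time t = 3.1·1000 / 0.14 = 22140 s = 6.151 h.
After decay, C = 4.822 × e^(−kt) = 4.822 × 0.9305 = 4.487 mg/L.

4.49 mg/L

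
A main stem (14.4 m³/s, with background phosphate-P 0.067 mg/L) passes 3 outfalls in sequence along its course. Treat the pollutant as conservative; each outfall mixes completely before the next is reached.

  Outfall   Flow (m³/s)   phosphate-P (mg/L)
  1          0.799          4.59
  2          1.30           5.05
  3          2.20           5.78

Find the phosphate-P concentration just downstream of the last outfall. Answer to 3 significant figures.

After outfall 1: Q = 14.40 + 0.7990 = 15.20 m³/s; C = (14.40·0.06700 + 0.7990·4.590)/15.20 = 0.3048 mg/L.
After outfall 2: Q = 15.20 + 1.300 = 16.50 m³/s; C = (15.20·0.3048 + 1.300·5.050)/16.50 = 0.6787 mg/L.
After outfall 3: Q = 16.50 + 2.200 = 18.70 m³/s; C = (16.50·0.6787 + 2.200·5.780)/18.70 = 1.279 mg/L.

1.28 mg/L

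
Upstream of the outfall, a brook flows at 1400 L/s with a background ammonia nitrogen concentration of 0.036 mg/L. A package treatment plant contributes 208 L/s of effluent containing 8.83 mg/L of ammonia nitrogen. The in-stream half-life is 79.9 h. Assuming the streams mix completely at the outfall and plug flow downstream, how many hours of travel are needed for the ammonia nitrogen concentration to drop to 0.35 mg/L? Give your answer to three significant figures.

Conservation of mass: C = (1400·0.03600 + 208.0·8.830) / 1608 = 1887/1608 = 1.174 mg/L.
Half-life 79.9 h → k = ln 2 / 79.9 = 0.008675 h⁻¹ = 0.2082 d⁻¹.
1.174·exp(−k·t) = 0.35 → t = ln(1.174/0.35)/k = 502100 s = 139.5 h.

139 h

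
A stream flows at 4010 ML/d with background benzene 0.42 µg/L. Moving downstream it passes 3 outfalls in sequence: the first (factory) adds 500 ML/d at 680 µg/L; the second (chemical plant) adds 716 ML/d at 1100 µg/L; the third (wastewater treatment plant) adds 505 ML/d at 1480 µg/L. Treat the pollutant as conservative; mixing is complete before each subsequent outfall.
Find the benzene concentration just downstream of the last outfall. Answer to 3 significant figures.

After outfall 1: Q = 4010 + 500.0 = 4510 ML/d; C = (4010·0.4200 + 500.0·680.0)/4510 = 75.76 µg/L.
After outfall 2: Q = 4510 + 716.0 = 5226 ML/d; C = (4510·75.76 + 716.0·1100)/5226 = 216.1 µg/L.
After outfall 3: Q = 5226 + 505.0 = 5731 ML/d; C = (5226·216.1 + 505.0·1480)/5731 = 327.5 µg/L.

327 µg/L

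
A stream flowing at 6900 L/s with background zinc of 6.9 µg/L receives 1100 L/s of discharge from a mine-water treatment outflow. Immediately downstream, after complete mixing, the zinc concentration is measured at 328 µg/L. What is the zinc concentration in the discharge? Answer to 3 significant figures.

2340 µg/L

Mass balance: 6900·6.900 + 1100·Cₑ = 8000·328.0
→ Cₑ = (8000·328.0 − 6900·6.900) / 1100 = 2342 µg/L.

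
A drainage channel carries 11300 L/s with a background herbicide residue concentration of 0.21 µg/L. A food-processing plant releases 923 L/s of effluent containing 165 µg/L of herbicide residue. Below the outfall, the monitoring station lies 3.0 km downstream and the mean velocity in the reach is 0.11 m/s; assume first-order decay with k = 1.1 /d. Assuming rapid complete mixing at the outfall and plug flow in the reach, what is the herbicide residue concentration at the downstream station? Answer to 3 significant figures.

8.94 µg/L

Mixed concentration C = ΣQC/ΣQ = (11300·0.2100 + 923.0·165.0) / 12220 = 154700/12220 = 12.65 µg/L.
Travel time t = 3.0·1000 / 0.11 = 27270 s = 7.576 h.
Applying C = C₀e^(−kt): 12.65 × 0.7066 = 8.942 µg/L.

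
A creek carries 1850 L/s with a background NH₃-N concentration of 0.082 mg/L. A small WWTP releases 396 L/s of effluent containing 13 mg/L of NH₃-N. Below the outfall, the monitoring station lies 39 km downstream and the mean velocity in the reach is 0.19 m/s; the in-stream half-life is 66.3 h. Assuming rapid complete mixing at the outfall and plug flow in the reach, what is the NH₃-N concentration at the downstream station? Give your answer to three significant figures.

1.30 mg/L

Flow-weighted average: C = (1850·0.08200 + 396.0·13.00) / 2246 = 5300/2246 = 2.360 mg/L.
Travel time t = 39·1000 / 0.19 = 205300 s = 57.02 h.
Half-life 66.3 h → k = ln 2 / 66.3 = 0.01045 h⁻¹ = 0.2509 d⁻¹.
Decay over the reach: 2.360·exp(−kt) = 2.360·0.5510 = 1.300 mg/L.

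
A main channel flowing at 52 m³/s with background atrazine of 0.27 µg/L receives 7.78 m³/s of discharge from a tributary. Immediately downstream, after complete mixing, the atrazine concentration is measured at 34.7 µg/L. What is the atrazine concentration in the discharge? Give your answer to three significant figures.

265 µg/L

Mass balance: 52.00·0.2700 + 7.780·Cₑ = 59.78·34.70
→ Cₑ = (59.78·34.70 − 52.00·0.2700) / 7.780 = 264.8 µg/L.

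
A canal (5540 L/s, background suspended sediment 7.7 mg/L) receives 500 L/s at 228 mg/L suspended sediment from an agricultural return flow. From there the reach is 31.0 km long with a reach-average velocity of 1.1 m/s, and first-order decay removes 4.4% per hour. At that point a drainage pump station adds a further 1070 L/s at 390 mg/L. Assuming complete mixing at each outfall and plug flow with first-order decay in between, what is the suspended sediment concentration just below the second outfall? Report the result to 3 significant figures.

Mass balance: C = (5540·7.700 + 500.0·228.0) / 6040 = 156700/6040 = 25.94 mg/L; combined flow 6040 L/s.
Travel time t = 31.0·1000 / 1.1 = 28180 s = 7.828 h.
4.4%/h lost → k = −ln(1 − 0.044) = 0.04500 h⁻¹.
Decay over the reach: 25.94·exp(−kt) = 25.94·0.7031 = 18.24 mg/L.
At the second outfall, C = (6040·18.24 + 1070·390.0) / (6040 + 1070) = 74.18 mg/L.

74.2 mg/L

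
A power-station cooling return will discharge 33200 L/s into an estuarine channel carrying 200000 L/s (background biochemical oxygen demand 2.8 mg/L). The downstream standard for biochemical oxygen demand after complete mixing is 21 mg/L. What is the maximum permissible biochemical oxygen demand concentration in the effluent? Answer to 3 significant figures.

At the limit, (Qr·Cr + Qe·Cₑ)/(Qr + Qe) = 21:
Cₑ = (233200·21 − 200000·2.800) / 33200 = 130.6 mg/L.

131 mg/L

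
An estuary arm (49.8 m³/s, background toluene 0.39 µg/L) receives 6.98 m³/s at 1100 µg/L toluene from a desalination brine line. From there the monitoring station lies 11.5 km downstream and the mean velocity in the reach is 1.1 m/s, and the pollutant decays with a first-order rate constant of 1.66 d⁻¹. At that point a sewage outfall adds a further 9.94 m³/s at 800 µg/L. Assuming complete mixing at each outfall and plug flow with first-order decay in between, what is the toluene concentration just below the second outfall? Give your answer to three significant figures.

Flow-weighted average: C = (49.80·0.3900 + 6.980·1100) / 56.78 = 7697/56.78 = 135.6 µg/L; combined flow 56.78 m³/s.
Travel time t = 11.5·1000 / 1.1 = 10450 s = 2.904 h.
First-order decay: C = 135.6·exp(−k·t) = 135.6·0.8180 = 110.9 µg/L.
At the second outfall, C = (56.78·110.9 + 9.940·800.0) / (56.78 + 9.940) = 213.6 µg/L.

214 µg/L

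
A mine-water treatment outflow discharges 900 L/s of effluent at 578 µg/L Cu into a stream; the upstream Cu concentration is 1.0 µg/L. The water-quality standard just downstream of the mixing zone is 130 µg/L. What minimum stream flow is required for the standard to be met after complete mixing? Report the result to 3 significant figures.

Set C_mix = 130: (Q·1.000 + 900.0·578.0) / (Q + 900.0) = 130
→ Q = 900.0·(578.0 − 130)/(130 − 1.000) = 3126 L/s.

3130 L/s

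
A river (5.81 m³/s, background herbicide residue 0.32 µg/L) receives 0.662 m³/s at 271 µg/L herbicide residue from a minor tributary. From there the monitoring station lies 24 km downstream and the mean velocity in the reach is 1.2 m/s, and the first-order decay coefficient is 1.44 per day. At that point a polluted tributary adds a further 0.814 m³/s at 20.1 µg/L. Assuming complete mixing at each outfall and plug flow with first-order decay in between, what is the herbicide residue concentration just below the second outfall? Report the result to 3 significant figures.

After mixing, C = (5.810·0.3200 + 0.6620·271.0) / 6.472 = 181.3/6.472 = 28.01 µg/L; combined flow 6.472 m³/s.
Travel time t = 24·1000 / 1.2 = 20000 s = 5.556 h.
After decay, C = 28.01 × e^(−kt) = 28.01 × 0.7165 = 20.07 µg/L.
At the second outfall, C = (6.472·20.07 + 0.8140·20.10) / (6.472 + 0.8140) = 20.07 µg/L.

20.1 µg/L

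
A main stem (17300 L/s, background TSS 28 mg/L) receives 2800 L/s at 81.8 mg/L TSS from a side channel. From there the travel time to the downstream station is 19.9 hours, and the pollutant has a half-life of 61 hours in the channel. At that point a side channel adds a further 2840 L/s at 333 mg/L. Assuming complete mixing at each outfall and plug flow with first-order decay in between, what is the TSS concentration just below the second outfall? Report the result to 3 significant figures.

66.0 mg/L

Mixed concentration C = ΣQC/ΣQ = (17300·28.00 + 2800·81.80) / 20100 = 713400/20100 = 35.49 mg/L; combined flow 20100 L/s.
Half-life 61 h → k = ln 2 / 61 = 0.01136 h⁻¹ = 0.2727 d⁻¹.
After decay, C = 35.49 × e^(−kt) = 35.49 × 0.7976 = 28.31 mg/L.
Second outfall: C = (20100·28.31 + 2840·333.0)/22940 = 66.03 mg/L.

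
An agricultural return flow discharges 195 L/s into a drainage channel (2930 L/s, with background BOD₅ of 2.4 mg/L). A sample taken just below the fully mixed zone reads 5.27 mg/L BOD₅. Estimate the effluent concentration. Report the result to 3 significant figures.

48.4 mg/L

Mass balance: 2930·2.400 + 195.0·Cₑ = 3125·5.270
→ Cₑ = (3125·5.270 − 2930·2.400) / 195.0 = 48.39 mg/L.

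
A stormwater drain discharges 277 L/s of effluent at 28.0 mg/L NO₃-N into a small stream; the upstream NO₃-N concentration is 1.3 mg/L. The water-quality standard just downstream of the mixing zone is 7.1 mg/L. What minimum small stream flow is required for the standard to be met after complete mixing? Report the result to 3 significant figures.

998 L/s

Set C_mix = 7.1: (Q·1.300 + 277.0·28.00) / (Q + 277.0) = 7.1
→ Q = 277.0·(28.00 − 7.1)/(7.1 − 1.300) = 998.2 L/s.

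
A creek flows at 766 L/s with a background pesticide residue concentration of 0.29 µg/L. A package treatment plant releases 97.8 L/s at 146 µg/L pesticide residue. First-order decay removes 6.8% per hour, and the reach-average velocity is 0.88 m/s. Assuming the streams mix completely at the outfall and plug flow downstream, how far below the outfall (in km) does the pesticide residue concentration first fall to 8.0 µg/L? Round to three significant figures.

Flow-weighted average: C = (766.0·0.2900 + 97.80·146.0) / 863.8 = 14500/863.8 = 16.79 µg/L.
6.8%/h lost → k = −ln(1 − 0.068) = 0.07042 h⁻¹.
Set 16.79·exp(−k·t) = 8.0 → t = ln(16.79/8.0)/k = 37890 s = 10.52 h.
Distance = v·t = 0.88·37890 = 33340 m = 33.34 km.

33.3 km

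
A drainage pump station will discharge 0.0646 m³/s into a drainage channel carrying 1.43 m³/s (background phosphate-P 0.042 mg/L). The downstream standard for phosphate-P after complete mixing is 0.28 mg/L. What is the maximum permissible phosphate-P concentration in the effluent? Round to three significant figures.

At the limit, (Qr·Cr + Qe·Cₑ)/(Qr + Qe) = 0.28:
Cₑ = (1.495·0.28 − 1.430·0.04200) / 0.06460 = 5.548 mg/L.

5.55 mg/L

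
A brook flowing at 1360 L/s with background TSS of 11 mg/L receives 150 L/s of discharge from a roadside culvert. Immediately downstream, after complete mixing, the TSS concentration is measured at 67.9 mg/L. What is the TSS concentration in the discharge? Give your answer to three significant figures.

584 mg/L

Mass balance: 1360·11.00 + 150.0·Cₑ = 1510·67.90
→ Cₑ = (1510·67.90 − 1360·11.00) / 150.0 = 583.8 mg/L.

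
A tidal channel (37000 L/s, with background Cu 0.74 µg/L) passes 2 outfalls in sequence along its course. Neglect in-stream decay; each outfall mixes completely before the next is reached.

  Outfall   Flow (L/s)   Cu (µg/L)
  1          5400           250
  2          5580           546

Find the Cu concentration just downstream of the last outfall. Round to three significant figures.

Outfall 1: combined Q = 42400 L/s; C = (37000·0.7400 + 5400·250.0)/42400 = 32.49 µg/L.
Outfall 2: combined Q = 47980 L/s; C = (42400·32.49 + 5580·546.0)/47980 = 92.21 µg/L.

92.2 µg/L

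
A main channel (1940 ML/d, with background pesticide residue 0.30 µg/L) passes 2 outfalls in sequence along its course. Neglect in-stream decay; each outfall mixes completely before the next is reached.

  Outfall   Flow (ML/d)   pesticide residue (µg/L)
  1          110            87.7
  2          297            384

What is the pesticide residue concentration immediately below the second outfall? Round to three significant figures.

After outfall 1: Q = 1940 + 110.0 = 2050 ML/d; C = (1940·0.3000 + 110.0·87.70)/2050 = 4.990 µg/L.
After outfall 2: Q = 2050 + 297.0 = 2347 ML/d; C = (2050·4.990 + 297.0·384.0)/2347 = 52.95 µg/L.

53.0 µg/L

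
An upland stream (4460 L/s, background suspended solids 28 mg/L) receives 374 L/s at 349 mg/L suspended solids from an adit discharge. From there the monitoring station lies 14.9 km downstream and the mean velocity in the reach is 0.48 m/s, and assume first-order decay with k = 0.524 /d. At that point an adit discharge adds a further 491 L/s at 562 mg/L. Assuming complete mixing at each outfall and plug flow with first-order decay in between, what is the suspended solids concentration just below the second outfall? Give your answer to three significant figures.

Flow-weighted average: C = (4460·28.00 + 374.0·349.0) / 4834 = 255400/4834 = 52.84 mg/L; combined flow 4834 L/s.
Travel time t = 14.9·1000 / 0.48 = 31040 s = 8.623 h.
After decay, C = 52.84 × e^(−kt) = 52.84 × 0.8284 = 43.77 mg/L.
Second outfall: C = (4834·43.77 + 491.0·562.0)/5325 = 91.55 mg/L.

91.6 mg/L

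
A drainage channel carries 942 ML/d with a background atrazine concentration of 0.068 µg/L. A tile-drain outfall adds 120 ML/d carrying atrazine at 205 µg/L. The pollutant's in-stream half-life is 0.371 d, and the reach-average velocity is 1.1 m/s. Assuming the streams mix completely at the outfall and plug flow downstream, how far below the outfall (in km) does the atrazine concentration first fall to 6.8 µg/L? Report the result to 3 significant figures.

62.5 km

Mixed concentration C = ΣQC/ΣQ = (942.0·0.06800 + 120.0·205.0) / 1062 = 24660/1062 = 23.22 µg/L.
Half-life 0.371 d → k = ln 2 / 0.371 = 1.868 d⁻¹.
Set 23.22·exp(−k·t) = 6.8 → t = ln(23.22/6.8)/k = 56800 s = 15.78 h.
Distance = v·t = 1.1·56800 = 62480 m = 62.48 km.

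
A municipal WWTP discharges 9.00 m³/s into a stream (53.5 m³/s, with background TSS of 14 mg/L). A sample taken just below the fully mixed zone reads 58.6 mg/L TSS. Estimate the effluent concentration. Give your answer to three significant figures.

Mass balance: 53.50·14.00 + 9.000·Cₑ = 62.50·58.60
→ Cₑ = (62.50·58.60 − 53.50·14.00) / 9.000 = 323.7 mg/L.

324 mg/L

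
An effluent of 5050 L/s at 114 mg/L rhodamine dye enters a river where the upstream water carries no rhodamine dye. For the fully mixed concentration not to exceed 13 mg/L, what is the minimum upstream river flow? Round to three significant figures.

Set C_mix = 13: (Q·0 + 5050·114.0) / (Q + 5050) = 13
→ Q = 5050·(114.0 − 13)/(13 − 0) = 39230 L/s.

39200 L/s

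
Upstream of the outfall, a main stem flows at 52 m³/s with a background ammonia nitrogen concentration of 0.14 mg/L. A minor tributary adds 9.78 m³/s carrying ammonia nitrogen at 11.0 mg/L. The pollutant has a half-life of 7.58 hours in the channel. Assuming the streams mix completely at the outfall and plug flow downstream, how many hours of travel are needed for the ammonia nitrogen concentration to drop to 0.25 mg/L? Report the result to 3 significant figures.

21.9 h

Flow-weighted average: C = (52.00·0.1400 + 9.780·11.00) / 61.78 = 114.9/61.78 = 1.859 mg/L.
Half-life 7.58 h → k = ln 2 / 7.58 = 0.09144 h⁻¹ = 2.195 d⁻¹.
1.859·exp(−k·t) = 0.25 → t = ln(1.859/0.25)/k = 78990 s = 21.94 h.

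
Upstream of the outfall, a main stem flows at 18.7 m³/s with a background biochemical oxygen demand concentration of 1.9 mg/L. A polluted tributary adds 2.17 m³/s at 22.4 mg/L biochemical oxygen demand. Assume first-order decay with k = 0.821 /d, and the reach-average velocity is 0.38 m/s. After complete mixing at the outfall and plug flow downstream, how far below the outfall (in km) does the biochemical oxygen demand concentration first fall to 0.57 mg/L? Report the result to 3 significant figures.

Mixed concentration C = ΣQC/ΣQ = (18.70·1.900 + 2.170·22.40) / 20.87 = 84.14/20.87 = 4.032 mg/L.
Set 4.032·exp(−k·t) = 0.57 → t = ln(4.032/0.57)/k = 205900 s = 57.19 h.
Distance = v·t = 0.38·205900 = 78230 m = 78.23 km.

78.2 km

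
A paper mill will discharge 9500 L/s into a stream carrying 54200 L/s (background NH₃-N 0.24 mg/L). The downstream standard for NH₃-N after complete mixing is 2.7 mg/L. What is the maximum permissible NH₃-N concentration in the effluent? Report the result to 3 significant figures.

At the limit, (Qr·Cr + Qe·Cₑ)/(Qr + Qe) = 2.7:
Cₑ = (63700·2.7 − 54200·0.2400) / 9500 = 16.73 mg/L.

16.7 mg/L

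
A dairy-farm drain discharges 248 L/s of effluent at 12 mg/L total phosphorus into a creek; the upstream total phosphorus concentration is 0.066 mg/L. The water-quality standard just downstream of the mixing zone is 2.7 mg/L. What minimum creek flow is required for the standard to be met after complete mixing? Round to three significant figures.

876 L/s

Set C_mix = 2.7: (Q·0.06600 + 248.0·12.00) / (Q + 248.0) = 2.7
→ Q = 248.0·(12.00 − 2.7)/(2.7 − 0.06600) = 875.6 L/s.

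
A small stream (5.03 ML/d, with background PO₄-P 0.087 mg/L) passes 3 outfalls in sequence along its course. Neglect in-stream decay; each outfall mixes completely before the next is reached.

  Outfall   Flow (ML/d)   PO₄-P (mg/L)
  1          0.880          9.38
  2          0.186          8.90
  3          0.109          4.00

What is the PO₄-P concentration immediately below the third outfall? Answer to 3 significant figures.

After outfall 1: Q = 5.030 + 0.8800 = 5.910 ML/d; C = (5.030·0.08700 + 0.8800·9.380)/5.910 = 1.471 mg/L.
After outfall 2: Q = 5.910 + 0.1860 = 6.096 ML/d; C = (5.910·1.471 + 0.1860·8.900)/6.096 = 1.697 mg/L.
After outfall 3: Q = 6.096 + 0.1090 = 6.205 ML/d; C = (6.096·1.697 + 0.1090·4.000)/6.205 = 1.738 mg/L.

1.74 mg/L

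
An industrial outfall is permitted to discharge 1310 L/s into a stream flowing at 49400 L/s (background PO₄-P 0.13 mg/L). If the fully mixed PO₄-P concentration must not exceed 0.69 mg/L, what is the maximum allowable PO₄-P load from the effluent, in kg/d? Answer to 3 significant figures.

2470 kg/d

Mass balance at the limit: 49400·0.1300 + 1310·Cₑ = 50710·0.69 → Cₑ = 21.81 mg/L.
1310 L/s = 1.310 m³/s. Load = 1.310 m³/s × 21.81 g/m³ × 86 400 s/d = 2468 kg/d.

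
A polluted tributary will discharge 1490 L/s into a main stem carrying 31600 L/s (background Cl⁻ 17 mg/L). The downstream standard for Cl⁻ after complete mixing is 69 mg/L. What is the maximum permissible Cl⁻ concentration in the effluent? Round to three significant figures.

At the limit, (Qr·Cr + Qe·Cₑ)/(Qr + Qe) = 69:
Cₑ = (33090·69 − 31600·17.00) / 1490 = 1172 mg/L.

1170 mg/L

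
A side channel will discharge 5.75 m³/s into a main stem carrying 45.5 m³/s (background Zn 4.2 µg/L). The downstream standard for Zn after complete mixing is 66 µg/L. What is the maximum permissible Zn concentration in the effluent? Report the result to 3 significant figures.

555 µg/L

At the limit, (Qr·Cr + Qe·Cₑ)/(Qr + Qe) = 66:
Cₑ = (51.25·66 − 45.50·4.200) / 5.750 = 555.0 µg/L.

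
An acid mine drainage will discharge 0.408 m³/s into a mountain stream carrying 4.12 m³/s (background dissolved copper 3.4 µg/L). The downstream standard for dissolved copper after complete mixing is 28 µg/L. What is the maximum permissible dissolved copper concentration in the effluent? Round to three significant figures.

276 µg/L

At the limit, (Qr·Cr + Qe·Cₑ)/(Qr + Qe) = 28:
Cₑ = (4.528·28 − 4.120·3.400) / 0.4080 = 276.4 µg/L.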